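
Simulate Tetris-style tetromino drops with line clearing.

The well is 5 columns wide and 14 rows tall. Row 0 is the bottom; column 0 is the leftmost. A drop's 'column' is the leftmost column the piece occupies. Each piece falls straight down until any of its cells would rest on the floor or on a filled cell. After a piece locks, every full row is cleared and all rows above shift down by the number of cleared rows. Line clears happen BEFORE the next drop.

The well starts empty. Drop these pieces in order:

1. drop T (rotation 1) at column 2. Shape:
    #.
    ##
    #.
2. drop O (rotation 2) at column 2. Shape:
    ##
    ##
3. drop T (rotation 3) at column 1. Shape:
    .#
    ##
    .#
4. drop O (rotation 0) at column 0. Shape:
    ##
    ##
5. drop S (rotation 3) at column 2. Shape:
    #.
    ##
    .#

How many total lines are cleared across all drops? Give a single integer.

Answer: 0

Derivation:
Drop 1: T rot1 at col 2 lands with bottom-row=0; cleared 0 line(s) (total 0); column heights now [0 0 3 2 0], max=3
Drop 2: O rot2 at col 2 lands with bottom-row=3; cleared 0 line(s) (total 0); column heights now [0 0 5 5 0], max=5
Drop 3: T rot3 at col 1 lands with bottom-row=5; cleared 0 line(s) (total 0); column heights now [0 7 8 5 0], max=8
Drop 4: O rot0 at col 0 lands with bottom-row=7; cleared 0 line(s) (total 0); column heights now [9 9 8 5 0], max=9
Drop 5: S rot3 at col 2 lands with bottom-row=7; cleared 0 line(s) (total 0); column heights now [9 9 10 9 0], max=10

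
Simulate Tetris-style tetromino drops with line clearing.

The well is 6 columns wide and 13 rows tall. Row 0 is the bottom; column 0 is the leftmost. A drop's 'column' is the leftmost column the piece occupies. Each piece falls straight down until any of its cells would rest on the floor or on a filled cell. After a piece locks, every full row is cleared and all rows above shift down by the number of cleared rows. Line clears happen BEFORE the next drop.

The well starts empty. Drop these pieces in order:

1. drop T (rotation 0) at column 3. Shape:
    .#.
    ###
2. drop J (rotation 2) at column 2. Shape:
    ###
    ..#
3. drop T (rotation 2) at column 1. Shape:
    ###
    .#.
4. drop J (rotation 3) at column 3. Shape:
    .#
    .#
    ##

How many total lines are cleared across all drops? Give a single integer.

Drop 1: T rot0 at col 3 lands with bottom-row=0; cleared 0 line(s) (total 0); column heights now [0 0 0 1 2 1], max=2
Drop 2: J rot2 at col 2 lands with bottom-row=2; cleared 0 line(s) (total 0); column heights now [0 0 4 4 4 1], max=4
Drop 3: T rot2 at col 1 lands with bottom-row=4; cleared 0 line(s) (total 0); column heights now [0 6 6 6 4 1], max=6
Drop 4: J rot3 at col 3 lands with bottom-row=6; cleared 0 line(s) (total 0); column heights now [0 6 6 7 9 1], max=9

Answer: 0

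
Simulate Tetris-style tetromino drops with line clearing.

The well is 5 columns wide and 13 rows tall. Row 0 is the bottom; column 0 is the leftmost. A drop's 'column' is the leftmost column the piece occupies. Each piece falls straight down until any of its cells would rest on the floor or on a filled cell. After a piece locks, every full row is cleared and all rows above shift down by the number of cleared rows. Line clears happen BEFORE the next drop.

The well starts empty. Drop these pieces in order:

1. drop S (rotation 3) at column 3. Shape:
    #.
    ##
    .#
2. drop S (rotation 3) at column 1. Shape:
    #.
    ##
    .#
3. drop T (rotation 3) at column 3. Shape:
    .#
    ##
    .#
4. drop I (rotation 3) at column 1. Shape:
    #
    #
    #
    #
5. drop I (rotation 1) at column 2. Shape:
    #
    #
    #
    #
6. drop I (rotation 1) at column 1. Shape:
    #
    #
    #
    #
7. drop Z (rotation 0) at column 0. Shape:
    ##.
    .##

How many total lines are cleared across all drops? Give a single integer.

Answer: 0

Derivation:
Drop 1: S rot3 at col 3 lands with bottom-row=0; cleared 0 line(s) (total 0); column heights now [0 0 0 3 2], max=3
Drop 2: S rot3 at col 1 lands with bottom-row=0; cleared 0 line(s) (total 0); column heights now [0 3 2 3 2], max=3
Drop 3: T rot3 at col 3 lands with bottom-row=2; cleared 0 line(s) (total 0); column heights now [0 3 2 4 5], max=5
Drop 4: I rot3 at col 1 lands with bottom-row=3; cleared 0 line(s) (total 0); column heights now [0 7 2 4 5], max=7
Drop 5: I rot1 at col 2 lands with bottom-row=2; cleared 0 line(s) (total 0); column heights now [0 7 6 4 5], max=7
Drop 6: I rot1 at col 1 lands with bottom-row=7; cleared 0 line(s) (total 0); column heights now [0 11 6 4 5], max=11
Drop 7: Z rot0 at col 0 lands with bottom-row=11; cleared 0 line(s) (total 0); column heights now [13 13 12 4 5], max=13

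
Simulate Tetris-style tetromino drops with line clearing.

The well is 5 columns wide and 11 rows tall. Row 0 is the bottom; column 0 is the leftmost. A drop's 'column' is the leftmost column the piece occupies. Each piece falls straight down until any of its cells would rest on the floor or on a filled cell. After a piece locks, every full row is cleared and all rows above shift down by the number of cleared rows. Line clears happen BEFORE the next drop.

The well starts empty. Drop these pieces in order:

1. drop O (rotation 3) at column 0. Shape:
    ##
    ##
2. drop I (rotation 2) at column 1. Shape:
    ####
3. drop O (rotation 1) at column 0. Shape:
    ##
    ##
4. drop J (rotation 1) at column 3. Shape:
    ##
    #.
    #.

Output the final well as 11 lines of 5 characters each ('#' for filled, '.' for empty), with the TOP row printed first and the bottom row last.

Answer: .....
.....
.....
.....
.....
...##
##.#.
##.#.
.####
##...
##...

Derivation:
Drop 1: O rot3 at col 0 lands with bottom-row=0; cleared 0 line(s) (total 0); column heights now [2 2 0 0 0], max=2
Drop 2: I rot2 at col 1 lands with bottom-row=2; cleared 0 line(s) (total 0); column heights now [2 3 3 3 3], max=3
Drop 3: O rot1 at col 0 lands with bottom-row=3; cleared 0 line(s) (total 0); column heights now [5 5 3 3 3], max=5
Drop 4: J rot1 at col 3 lands with bottom-row=3; cleared 0 line(s) (total 0); column heights now [5 5 3 6 6], max=6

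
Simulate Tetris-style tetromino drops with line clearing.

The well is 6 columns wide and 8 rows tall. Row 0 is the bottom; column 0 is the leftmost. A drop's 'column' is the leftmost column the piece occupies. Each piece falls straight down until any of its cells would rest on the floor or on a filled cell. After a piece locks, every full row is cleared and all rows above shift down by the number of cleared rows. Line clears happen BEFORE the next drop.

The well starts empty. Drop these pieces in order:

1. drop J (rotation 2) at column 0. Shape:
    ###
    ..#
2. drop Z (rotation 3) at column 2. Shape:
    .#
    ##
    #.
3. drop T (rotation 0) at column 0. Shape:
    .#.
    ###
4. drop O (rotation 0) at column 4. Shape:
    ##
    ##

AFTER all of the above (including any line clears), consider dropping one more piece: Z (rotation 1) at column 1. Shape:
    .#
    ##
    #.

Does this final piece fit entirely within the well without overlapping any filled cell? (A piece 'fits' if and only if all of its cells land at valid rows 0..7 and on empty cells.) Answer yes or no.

Drop 1: J rot2 at col 0 lands with bottom-row=0; cleared 0 line(s) (total 0); column heights now [2 2 2 0 0 0], max=2
Drop 2: Z rot3 at col 2 lands with bottom-row=2; cleared 0 line(s) (total 0); column heights now [2 2 4 5 0 0], max=5
Drop 3: T rot0 at col 0 lands with bottom-row=4; cleared 0 line(s) (total 0); column heights now [5 6 5 5 0 0], max=6
Drop 4: O rot0 at col 4 lands with bottom-row=0; cleared 0 line(s) (total 0); column heights now [5 6 5 5 2 2], max=6
Test piece Z rot1 at col 1 (width 2): heights before test = [5 6 5 5 2 2]; fits = False

Answer: no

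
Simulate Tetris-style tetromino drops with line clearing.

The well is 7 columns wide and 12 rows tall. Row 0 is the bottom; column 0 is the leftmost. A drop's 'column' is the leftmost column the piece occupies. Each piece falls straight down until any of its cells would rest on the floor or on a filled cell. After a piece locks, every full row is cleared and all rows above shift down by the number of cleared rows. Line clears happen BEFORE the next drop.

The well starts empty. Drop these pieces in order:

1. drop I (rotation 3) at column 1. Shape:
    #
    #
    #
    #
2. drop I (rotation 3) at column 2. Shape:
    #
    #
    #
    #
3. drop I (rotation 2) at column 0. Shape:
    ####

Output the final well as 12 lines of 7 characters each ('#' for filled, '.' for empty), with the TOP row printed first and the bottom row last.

Answer: .......
.......
.......
.......
.......
.......
.......
####...
.##....
.##....
.##....
.##....

Derivation:
Drop 1: I rot3 at col 1 lands with bottom-row=0; cleared 0 line(s) (total 0); column heights now [0 4 0 0 0 0 0], max=4
Drop 2: I rot3 at col 2 lands with bottom-row=0; cleared 0 line(s) (total 0); column heights now [0 4 4 0 0 0 0], max=4
Drop 3: I rot2 at col 0 lands with bottom-row=4; cleared 0 line(s) (total 0); column heights now [5 5 5 5 0 0 0], max=5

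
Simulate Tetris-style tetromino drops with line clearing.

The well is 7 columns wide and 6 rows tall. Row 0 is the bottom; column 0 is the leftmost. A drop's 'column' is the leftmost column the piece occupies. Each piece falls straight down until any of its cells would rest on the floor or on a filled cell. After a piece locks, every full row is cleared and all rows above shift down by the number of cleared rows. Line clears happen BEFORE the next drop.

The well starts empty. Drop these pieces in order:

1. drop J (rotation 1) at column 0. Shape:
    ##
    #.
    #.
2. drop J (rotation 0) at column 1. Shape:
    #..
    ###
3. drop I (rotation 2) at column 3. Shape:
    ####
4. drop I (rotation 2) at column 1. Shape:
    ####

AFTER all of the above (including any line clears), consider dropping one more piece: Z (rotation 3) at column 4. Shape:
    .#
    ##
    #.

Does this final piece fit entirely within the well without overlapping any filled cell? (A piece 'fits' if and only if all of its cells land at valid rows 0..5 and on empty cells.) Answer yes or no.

Drop 1: J rot1 at col 0 lands with bottom-row=0; cleared 0 line(s) (total 0); column heights now [3 3 0 0 0 0 0], max=3
Drop 2: J rot0 at col 1 lands with bottom-row=3; cleared 0 line(s) (total 0); column heights now [3 5 4 4 0 0 0], max=5
Drop 3: I rot2 at col 3 lands with bottom-row=4; cleared 0 line(s) (total 0); column heights now [3 5 4 5 5 5 5], max=5
Drop 4: I rot2 at col 1 lands with bottom-row=5; cleared 0 line(s) (total 0); column heights now [3 6 6 6 6 5 5], max=6
Test piece Z rot3 at col 4 (width 2): heights before test = [3 6 6 6 6 5 5]; fits = False

Answer: no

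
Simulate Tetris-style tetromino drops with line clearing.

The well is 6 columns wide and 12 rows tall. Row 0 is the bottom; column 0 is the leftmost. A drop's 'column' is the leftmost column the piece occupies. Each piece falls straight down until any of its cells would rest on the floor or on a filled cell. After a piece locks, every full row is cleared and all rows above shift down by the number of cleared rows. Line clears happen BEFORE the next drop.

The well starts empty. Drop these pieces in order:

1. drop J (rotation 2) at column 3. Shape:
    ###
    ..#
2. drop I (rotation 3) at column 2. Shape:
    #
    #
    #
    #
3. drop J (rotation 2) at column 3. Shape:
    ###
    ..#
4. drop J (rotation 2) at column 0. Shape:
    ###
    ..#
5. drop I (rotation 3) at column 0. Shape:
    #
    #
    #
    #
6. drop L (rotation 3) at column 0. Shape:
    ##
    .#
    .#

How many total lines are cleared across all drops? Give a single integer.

Answer: 0

Derivation:
Drop 1: J rot2 at col 3 lands with bottom-row=0; cleared 0 line(s) (total 0); column heights now [0 0 0 2 2 2], max=2
Drop 2: I rot3 at col 2 lands with bottom-row=0; cleared 0 line(s) (total 0); column heights now [0 0 4 2 2 2], max=4
Drop 3: J rot2 at col 3 lands with bottom-row=2; cleared 0 line(s) (total 0); column heights now [0 0 4 4 4 4], max=4
Drop 4: J rot2 at col 0 lands with bottom-row=4; cleared 0 line(s) (total 0); column heights now [6 6 6 4 4 4], max=6
Drop 5: I rot3 at col 0 lands with bottom-row=6; cleared 0 line(s) (total 0); column heights now [10 6 6 4 4 4], max=10
Drop 6: L rot3 at col 0 lands with bottom-row=8; cleared 0 line(s) (total 0); column heights now [11 11 6 4 4 4], max=11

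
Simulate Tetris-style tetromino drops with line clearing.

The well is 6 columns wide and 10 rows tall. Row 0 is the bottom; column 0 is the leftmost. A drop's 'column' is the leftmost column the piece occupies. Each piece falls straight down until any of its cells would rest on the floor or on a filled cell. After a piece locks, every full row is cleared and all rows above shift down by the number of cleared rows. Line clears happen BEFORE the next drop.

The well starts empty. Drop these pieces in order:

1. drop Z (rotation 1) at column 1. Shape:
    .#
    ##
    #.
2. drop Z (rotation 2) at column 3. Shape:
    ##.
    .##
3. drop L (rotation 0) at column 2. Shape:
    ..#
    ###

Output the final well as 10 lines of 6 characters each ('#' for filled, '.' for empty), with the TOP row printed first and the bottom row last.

Answer: ......
......
......
......
......
....#.
..###.
..#...
.####.
.#..##

Derivation:
Drop 1: Z rot1 at col 1 lands with bottom-row=0; cleared 0 line(s) (total 0); column heights now [0 2 3 0 0 0], max=3
Drop 2: Z rot2 at col 3 lands with bottom-row=0; cleared 0 line(s) (total 0); column heights now [0 2 3 2 2 1], max=3
Drop 3: L rot0 at col 2 lands with bottom-row=3; cleared 0 line(s) (total 0); column heights now [0 2 4 4 5 1], max=5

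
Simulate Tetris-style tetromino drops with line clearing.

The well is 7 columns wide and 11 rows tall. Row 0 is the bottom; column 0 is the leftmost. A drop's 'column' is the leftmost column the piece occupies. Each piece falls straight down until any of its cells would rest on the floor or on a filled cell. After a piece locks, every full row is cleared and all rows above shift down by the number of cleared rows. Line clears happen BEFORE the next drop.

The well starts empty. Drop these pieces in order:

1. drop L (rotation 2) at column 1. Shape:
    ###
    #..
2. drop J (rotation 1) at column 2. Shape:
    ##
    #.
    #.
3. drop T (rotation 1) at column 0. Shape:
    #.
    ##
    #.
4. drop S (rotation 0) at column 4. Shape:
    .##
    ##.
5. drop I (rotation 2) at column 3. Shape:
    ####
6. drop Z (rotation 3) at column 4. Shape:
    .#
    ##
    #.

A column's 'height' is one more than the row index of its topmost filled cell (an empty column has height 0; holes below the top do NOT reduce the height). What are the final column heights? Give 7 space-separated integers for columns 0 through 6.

Answer: 4 3 5 6 8 9 6

Derivation:
Drop 1: L rot2 at col 1 lands with bottom-row=0; cleared 0 line(s) (total 0); column heights now [0 2 2 2 0 0 0], max=2
Drop 2: J rot1 at col 2 lands with bottom-row=2; cleared 0 line(s) (total 0); column heights now [0 2 5 5 0 0 0], max=5
Drop 3: T rot1 at col 0 lands with bottom-row=1; cleared 0 line(s) (total 0); column heights now [4 3 5 5 0 0 0], max=5
Drop 4: S rot0 at col 4 lands with bottom-row=0; cleared 0 line(s) (total 0); column heights now [4 3 5 5 1 2 2], max=5
Drop 5: I rot2 at col 3 lands with bottom-row=5; cleared 0 line(s) (total 0); column heights now [4 3 5 6 6 6 6], max=6
Drop 6: Z rot3 at col 4 lands with bottom-row=6; cleared 0 line(s) (total 0); column heights now [4 3 5 6 8 9 6], max=9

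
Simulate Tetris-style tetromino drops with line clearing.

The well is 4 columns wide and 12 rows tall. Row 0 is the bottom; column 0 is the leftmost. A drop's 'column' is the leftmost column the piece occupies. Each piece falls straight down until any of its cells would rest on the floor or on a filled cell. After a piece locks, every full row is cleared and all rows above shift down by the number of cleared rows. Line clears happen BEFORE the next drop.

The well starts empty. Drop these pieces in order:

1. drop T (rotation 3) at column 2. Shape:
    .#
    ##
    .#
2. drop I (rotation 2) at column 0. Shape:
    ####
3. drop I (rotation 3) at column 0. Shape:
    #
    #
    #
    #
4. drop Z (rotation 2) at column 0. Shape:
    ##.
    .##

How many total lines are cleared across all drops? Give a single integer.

Answer: 1

Derivation:
Drop 1: T rot3 at col 2 lands with bottom-row=0; cleared 0 line(s) (total 0); column heights now [0 0 2 3], max=3
Drop 2: I rot2 at col 0 lands with bottom-row=3; cleared 1 line(s) (total 1); column heights now [0 0 2 3], max=3
Drop 3: I rot3 at col 0 lands with bottom-row=0; cleared 0 line(s) (total 1); column heights now [4 0 2 3], max=4
Drop 4: Z rot2 at col 0 lands with bottom-row=3; cleared 0 line(s) (total 1); column heights now [5 5 4 3], max=5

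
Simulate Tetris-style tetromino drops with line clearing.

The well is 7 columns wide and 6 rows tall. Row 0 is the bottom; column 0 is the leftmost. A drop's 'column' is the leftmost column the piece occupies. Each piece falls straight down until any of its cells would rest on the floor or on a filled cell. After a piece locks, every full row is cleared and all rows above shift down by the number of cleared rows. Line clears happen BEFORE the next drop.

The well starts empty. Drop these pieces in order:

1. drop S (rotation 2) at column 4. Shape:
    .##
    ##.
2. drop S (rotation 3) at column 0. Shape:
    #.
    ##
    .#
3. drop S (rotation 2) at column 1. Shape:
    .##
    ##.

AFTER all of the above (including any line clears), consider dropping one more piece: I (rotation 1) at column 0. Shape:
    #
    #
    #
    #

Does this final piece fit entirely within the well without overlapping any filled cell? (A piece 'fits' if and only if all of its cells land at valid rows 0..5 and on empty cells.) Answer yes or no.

Answer: no

Derivation:
Drop 1: S rot2 at col 4 lands with bottom-row=0; cleared 0 line(s) (total 0); column heights now [0 0 0 0 1 2 2], max=2
Drop 2: S rot3 at col 0 lands with bottom-row=0; cleared 0 line(s) (total 0); column heights now [3 2 0 0 1 2 2], max=3
Drop 3: S rot2 at col 1 lands with bottom-row=2; cleared 0 line(s) (total 0); column heights now [3 3 4 4 1 2 2], max=4
Test piece I rot1 at col 0 (width 1): heights before test = [3 3 4 4 1 2 2]; fits = False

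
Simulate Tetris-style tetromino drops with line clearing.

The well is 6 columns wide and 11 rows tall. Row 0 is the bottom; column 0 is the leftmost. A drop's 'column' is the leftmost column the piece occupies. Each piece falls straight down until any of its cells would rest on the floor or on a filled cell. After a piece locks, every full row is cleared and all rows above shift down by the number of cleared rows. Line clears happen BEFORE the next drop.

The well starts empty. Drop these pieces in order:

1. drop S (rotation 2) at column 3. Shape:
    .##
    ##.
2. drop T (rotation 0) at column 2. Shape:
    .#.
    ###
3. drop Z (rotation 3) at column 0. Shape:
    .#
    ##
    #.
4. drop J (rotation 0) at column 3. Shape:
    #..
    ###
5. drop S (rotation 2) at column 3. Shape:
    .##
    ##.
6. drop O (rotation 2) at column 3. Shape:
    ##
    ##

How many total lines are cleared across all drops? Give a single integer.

Drop 1: S rot2 at col 3 lands with bottom-row=0; cleared 0 line(s) (total 0); column heights now [0 0 0 1 2 2], max=2
Drop 2: T rot0 at col 2 lands with bottom-row=2; cleared 0 line(s) (total 0); column heights now [0 0 3 4 3 2], max=4
Drop 3: Z rot3 at col 0 lands with bottom-row=0; cleared 0 line(s) (total 0); column heights now [2 3 3 4 3 2], max=4
Drop 4: J rot0 at col 3 lands with bottom-row=4; cleared 0 line(s) (total 0); column heights now [2 3 3 6 5 5], max=6
Drop 5: S rot2 at col 3 lands with bottom-row=6; cleared 0 line(s) (total 0); column heights now [2 3 3 7 8 8], max=8
Drop 6: O rot2 at col 3 lands with bottom-row=8; cleared 0 line(s) (total 0); column heights now [2 3 3 10 10 8], max=10

Answer: 0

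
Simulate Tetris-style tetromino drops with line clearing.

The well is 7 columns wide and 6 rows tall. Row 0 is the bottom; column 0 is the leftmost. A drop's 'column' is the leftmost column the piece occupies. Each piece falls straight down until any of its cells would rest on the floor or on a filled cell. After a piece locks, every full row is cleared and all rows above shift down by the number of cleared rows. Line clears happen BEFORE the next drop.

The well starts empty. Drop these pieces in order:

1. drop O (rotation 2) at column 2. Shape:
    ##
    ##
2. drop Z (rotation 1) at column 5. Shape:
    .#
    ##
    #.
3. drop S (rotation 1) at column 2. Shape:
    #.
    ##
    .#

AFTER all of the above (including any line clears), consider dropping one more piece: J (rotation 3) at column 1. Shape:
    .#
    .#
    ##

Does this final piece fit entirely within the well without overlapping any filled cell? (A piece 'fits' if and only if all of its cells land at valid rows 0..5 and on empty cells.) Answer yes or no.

Drop 1: O rot2 at col 2 lands with bottom-row=0; cleared 0 line(s) (total 0); column heights now [0 0 2 2 0 0 0], max=2
Drop 2: Z rot1 at col 5 lands with bottom-row=0; cleared 0 line(s) (total 0); column heights now [0 0 2 2 0 2 3], max=3
Drop 3: S rot1 at col 2 lands with bottom-row=2; cleared 0 line(s) (total 0); column heights now [0 0 5 4 0 2 3], max=5
Test piece J rot3 at col 1 (width 2): heights before test = [0 0 5 4 0 2 3]; fits = False

Answer: no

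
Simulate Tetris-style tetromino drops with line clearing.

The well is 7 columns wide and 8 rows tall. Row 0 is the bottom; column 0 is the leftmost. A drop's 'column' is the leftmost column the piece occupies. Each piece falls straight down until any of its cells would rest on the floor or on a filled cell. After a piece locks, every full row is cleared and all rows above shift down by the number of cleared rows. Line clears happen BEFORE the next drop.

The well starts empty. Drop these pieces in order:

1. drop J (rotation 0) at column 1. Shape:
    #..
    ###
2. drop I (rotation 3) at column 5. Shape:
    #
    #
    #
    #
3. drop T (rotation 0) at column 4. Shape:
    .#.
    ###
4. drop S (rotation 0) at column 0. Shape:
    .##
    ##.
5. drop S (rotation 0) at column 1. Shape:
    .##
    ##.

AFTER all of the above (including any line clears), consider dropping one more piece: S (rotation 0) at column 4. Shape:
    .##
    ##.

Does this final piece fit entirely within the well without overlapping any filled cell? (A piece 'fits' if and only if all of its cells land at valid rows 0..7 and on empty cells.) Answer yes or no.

Drop 1: J rot0 at col 1 lands with bottom-row=0; cleared 0 line(s) (total 0); column heights now [0 2 1 1 0 0 0], max=2
Drop 2: I rot3 at col 5 lands with bottom-row=0; cleared 0 line(s) (total 0); column heights now [0 2 1 1 0 4 0], max=4
Drop 3: T rot0 at col 4 lands with bottom-row=4; cleared 0 line(s) (total 0); column heights now [0 2 1 1 5 6 5], max=6
Drop 4: S rot0 at col 0 lands with bottom-row=2; cleared 0 line(s) (total 0); column heights now [3 4 4 1 5 6 5], max=6
Drop 5: S rot0 at col 1 lands with bottom-row=4; cleared 0 line(s) (total 0); column heights now [3 5 6 6 5 6 5], max=6
Test piece S rot0 at col 4 (width 3): heights before test = [3 5 6 6 5 6 5]; fits = True

Answer: yes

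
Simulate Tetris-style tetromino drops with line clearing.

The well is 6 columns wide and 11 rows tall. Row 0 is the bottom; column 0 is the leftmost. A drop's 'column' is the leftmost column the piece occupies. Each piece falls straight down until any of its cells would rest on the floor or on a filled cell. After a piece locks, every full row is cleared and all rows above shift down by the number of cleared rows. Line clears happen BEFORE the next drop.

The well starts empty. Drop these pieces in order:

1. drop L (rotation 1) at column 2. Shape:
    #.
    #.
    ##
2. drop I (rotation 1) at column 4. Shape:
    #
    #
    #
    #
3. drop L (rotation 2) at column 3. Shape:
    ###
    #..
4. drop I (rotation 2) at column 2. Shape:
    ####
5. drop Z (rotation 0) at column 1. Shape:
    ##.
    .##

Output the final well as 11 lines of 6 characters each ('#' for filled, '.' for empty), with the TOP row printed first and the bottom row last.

Drop 1: L rot1 at col 2 lands with bottom-row=0; cleared 0 line(s) (total 0); column heights now [0 0 3 1 0 0], max=3
Drop 2: I rot1 at col 4 lands with bottom-row=0; cleared 0 line(s) (total 0); column heights now [0 0 3 1 4 0], max=4
Drop 3: L rot2 at col 3 lands with bottom-row=3; cleared 0 line(s) (total 0); column heights now [0 0 3 5 5 5], max=5
Drop 4: I rot2 at col 2 lands with bottom-row=5; cleared 0 line(s) (total 0); column heights now [0 0 6 6 6 6], max=6
Drop 5: Z rot0 at col 1 lands with bottom-row=6; cleared 0 line(s) (total 0); column heights now [0 8 8 7 6 6], max=8

Answer: ......
......
......
.##...
..##..
..####
...###
...##.
..#.#.
..#.#.
..###.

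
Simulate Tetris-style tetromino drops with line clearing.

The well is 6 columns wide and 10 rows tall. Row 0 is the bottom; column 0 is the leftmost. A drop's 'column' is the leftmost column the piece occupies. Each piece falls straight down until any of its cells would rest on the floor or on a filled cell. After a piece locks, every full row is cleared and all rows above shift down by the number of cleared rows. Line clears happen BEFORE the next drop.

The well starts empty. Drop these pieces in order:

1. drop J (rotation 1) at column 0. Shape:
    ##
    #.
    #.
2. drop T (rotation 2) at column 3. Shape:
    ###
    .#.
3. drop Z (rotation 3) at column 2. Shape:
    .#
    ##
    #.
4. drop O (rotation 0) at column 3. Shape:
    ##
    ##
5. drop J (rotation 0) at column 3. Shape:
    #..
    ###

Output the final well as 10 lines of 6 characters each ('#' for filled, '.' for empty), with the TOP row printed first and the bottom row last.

Answer: ......
......
...#..
...###
...##.
...##.
...#..
####..
#.####
#...#.

Derivation:
Drop 1: J rot1 at col 0 lands with bottom-row=0; cleared 0 line(s) (total 0); column heights now [3 3 0 0 0 0], max=3
Drop 2: T rot2 at col 3 lands with bottom-row=0; cleared 0 line(s) (total 0); column heights now [3 3 0 2 2 2], max=3
Drop 3: Z rot3 at col 2 lands with bottom-row=1; cleared 0 line(s) (total 0); column heights now [3 3 3 4 2 2], max=4
Drop 4: O rot0 at col 3 lands with bottom-row=4; cleared 0 line(s) (total 0); column heights now [3 3 3 6 6 2], max=6
Drop 5: J rot0 at col 3 lands with bottom-row=6; cleared 0 line(s) (total 0); column heights now [3 3 3 8 7 7], max=8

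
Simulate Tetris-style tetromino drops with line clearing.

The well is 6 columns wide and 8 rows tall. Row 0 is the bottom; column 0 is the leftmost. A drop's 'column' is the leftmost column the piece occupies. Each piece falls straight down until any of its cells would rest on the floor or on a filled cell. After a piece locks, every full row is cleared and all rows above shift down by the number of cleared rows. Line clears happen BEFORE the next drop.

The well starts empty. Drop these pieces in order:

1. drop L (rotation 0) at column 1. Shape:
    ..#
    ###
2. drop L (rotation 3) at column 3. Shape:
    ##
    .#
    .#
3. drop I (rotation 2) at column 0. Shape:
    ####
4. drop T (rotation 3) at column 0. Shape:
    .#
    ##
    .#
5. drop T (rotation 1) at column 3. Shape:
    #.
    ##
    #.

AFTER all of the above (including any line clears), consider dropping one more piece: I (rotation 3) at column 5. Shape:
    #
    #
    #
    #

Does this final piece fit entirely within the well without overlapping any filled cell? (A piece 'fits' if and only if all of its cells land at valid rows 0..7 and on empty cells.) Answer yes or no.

Answer: yes

Derivation:
Drop 1: L rot0 at col 1 lands with bottom-row=0; cleared 0 line(s) (total 0); column heights now [0 1 1 2 0 0], max=2
Drop 2: L rot3 at col 3 lands with bottom-row=0; cleared 0 line(s) (total 0); column heights now [0 1 1 3 3 0], max=3
Drop 3: I rot2 at col 0 lands with bottom-row=3; cleared 0 line(s) (total 0); column heights now [4 4 4 4 3 0], max=4
Drop 4: T rot3 at col 0 lands with bottom-row=4; cleared 0 line(s) (total 0); column heights now [6 7 4 4 3 0], max=7
Drop 5: T rot1 at col 3 lands with bottom-row=4; cleared 0 line(s) (total 0); column heights now [6 7 4 7 6 0], max=7
Test piece I rot3 at col 5 (width 1): heights before test = [6 7 4 7 6 0]; fits = True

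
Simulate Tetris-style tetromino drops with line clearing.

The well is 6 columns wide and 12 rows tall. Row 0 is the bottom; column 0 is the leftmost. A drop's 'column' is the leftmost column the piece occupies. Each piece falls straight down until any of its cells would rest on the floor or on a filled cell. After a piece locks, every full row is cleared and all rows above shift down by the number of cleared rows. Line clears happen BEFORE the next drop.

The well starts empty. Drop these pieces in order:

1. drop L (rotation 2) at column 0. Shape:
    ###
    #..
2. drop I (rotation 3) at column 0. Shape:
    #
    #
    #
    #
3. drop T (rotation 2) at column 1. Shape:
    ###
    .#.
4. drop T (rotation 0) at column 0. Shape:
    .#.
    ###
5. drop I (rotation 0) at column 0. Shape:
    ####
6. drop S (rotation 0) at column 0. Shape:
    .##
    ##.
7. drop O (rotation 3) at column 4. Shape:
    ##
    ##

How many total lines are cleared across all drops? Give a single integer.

Answer: 0

Derivation:
Drop 1: L rot2 at col 0 lands with bottom-row=0; cleared 0 line(s) (total 0); column heights now [2 2 2 0 0 0], max=2
Drop 2: I rot3 at col 0 lands with bottom-row=2; cleared 0 line(s) (total 0); column heights now [6 2 2 0 0 0], max=6
Drop 3: T rot2 at col 1 lands with bottom-row=2; cleared 0 line(s) (total 0); column heights now [6 4 4 4 0 0], max=6
Drop 4: T rot0 at col 0 lands with bottom-row=6; cleared 0 line(s) (total 0); column heights now [7 8 7 4 0 0], max=8
Drop 5: I rot0 at col 0 lands with bottom-row=8; cleared 0 line(s) (total 0); column heights now [9 9 9 9 0 0], max=9
Drop 6: S rot0 at col 0 lands with bottom-row=9; cleared 0 line(s) (total 0); column heights now [10 11 11 9 0 0], max=11
Drop 7: O rot3 at col 4 lands with bottom-row=0; cleared 0 line(s) (total 0); column heights now [10 11 11 9 2 2], max=11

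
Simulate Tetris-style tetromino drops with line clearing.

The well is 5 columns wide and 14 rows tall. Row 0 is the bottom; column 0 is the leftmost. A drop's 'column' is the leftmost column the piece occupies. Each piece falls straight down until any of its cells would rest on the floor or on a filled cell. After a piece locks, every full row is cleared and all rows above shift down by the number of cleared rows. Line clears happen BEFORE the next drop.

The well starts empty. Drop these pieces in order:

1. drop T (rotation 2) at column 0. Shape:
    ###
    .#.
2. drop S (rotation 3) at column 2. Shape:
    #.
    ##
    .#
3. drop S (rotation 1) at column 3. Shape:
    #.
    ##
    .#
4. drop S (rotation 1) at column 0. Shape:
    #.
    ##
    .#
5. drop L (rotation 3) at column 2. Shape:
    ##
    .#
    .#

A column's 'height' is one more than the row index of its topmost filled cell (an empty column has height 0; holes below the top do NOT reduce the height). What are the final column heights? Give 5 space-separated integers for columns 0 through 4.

Answer: 4 3 7 7 3

Derivation:
Drop 1: T rot2 at col 0 lands with bottom-row=0; cleared 0 line(s) (total 0); column heights now [2 2 2 0 0], max=2
Drop 2: S rot3 at col 2 lands with bottom-row=1; cleared 0 line(s) (total 0); column heights now [2 2 4 3 0], max=4
Drop 3: S rot1 at col 3 lands with bottom-row=2; cleared 0 line(s) (total 0); column heights now [2 2 4 5 4], max=5
Drop 4: S rot1 at col 0 lands with bottom-row=2; cleared 1 line(s) (total 1); column heights now [4 3 3 4 3], max=4
Drop 5: L rot3 at col 2 lands with bottom-row=4; cleared 0 line(s) (total 1); column heights now [4 3 7 7 3], max=7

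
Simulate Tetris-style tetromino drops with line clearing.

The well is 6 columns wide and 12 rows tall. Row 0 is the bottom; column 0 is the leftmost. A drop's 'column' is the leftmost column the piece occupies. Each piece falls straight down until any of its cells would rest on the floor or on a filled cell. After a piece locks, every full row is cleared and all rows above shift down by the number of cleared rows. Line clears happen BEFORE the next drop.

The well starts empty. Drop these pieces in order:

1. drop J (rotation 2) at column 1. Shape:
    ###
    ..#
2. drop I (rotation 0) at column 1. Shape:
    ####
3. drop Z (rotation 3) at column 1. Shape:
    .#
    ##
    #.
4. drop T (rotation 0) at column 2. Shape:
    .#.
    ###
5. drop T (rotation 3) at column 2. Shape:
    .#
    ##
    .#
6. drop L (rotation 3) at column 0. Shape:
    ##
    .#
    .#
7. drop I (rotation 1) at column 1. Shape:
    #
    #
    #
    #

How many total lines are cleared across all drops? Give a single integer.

Drop 1: J rot2 at col 1 lands with bottom-row=0; cleared 0 line(s) (total 0); column heights now [0 2 2 2 0 0], max=2
Drop 2: I rot0 at col 1 lands with bottom-row=2; cleared 0 line(s) (total 0); column heights now [0 3 3 3 3 0], max=3
Drop 3: Z rot3 at col 1 lands with bottom-row=3; cleared 0 line(s) (total 0); column heights now [0 5 6 3 3 0], max=6
Drop 4: T rot0 at col 2 lands with bottom-row=6; cleared 0 line(s) (total 0); column heights now [0 5 7 8 7 0], max=8
Drop 5: T rot3 at col 2 lands with bottom-row=8; cleared 0 line(s) (total 0); column heights now [0 5 10 11 7 0], max=11
Drop 6: L rot3 at col 0 lands with bottom-row=5; cleared 0 line(s) (total 0); column heights now [8 8 10 11 7 0], max=11
Drop 7: I rot1 at col 1 lands with bottom-row=8; cleared 0 line(s) (total 0); column heights now [8 12 10 11 7 0], max=12

Answer: 0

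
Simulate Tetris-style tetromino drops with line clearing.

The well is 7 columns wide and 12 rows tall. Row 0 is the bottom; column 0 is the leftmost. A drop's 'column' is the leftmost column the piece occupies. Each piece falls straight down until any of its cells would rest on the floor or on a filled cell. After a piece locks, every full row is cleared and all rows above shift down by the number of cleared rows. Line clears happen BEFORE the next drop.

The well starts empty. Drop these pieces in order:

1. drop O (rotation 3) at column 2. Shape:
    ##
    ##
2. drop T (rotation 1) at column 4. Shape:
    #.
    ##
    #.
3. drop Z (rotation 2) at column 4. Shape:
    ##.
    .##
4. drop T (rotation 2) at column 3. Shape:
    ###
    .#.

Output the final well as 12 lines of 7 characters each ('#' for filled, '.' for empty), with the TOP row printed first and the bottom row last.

Answer: .......
.......
.......
.......
.......
.......
...###.
....#..
....##.
....###
..####.
..###..

Derivation:
Drop 1: O rot3 at col 2 lands with bottom-row=0; cleared 0 line(s) (total 0); column heights now [0 0 2 2 0 0 0], max=2
Drop 2: T rot1 at col 4 lands with bottom-row=0; cleared 0 line(s) (total 0); column heights now [0 0 2 2 3 2 0], max=3
Drop 3: Z rot2 at col 4 lands with bottom-row=2; cleared 0 line(s) (total 0); column heights now [0 0 2 2 4 4 3], max=4
Drop 4: T rot2 at col 3 lands with bottom-row=4; cleared 0 line(s) (total 0); column heights now [0 0 2 6 6 6 3], max=6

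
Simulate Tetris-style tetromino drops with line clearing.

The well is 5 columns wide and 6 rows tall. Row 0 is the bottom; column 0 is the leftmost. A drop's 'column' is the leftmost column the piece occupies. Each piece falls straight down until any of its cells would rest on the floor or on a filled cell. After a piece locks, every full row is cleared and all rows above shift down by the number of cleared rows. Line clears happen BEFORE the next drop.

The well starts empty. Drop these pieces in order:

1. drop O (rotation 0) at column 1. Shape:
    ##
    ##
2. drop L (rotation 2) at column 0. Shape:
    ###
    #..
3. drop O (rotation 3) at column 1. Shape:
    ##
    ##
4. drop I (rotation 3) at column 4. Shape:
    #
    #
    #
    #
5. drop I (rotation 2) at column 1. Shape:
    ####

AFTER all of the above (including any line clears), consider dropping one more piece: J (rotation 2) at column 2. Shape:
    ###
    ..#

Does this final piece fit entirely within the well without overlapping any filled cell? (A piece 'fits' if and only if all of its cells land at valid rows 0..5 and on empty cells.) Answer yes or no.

Answer: no

Derivation:
Drop 1: O rot0 at col 1 lands with bottom-row=0; cleared 0 line(s) (total 0); column heights now [0 2 2 0 0], max=2
Drop 2: L rot2 at col 0 lands with bottom-row=1; cleared 0 line(s) (total 0); column heights now [3 3 3 0 0], max=3
Drop 3: O rot3 at col 1 lands with bottom-row=3; cleared 0 line(s) (total 0); column heights now [3 5 5 0 0], max=5
Drop 4: I rot3 at col 4 lands with bottom-row=0; cleared 0 line(s) (total 0); column heights now [3 5 5 0 4], max=5
Drop 5: I rot2 at col 1 lands with bottom-row=5; cleared 0 line(s) (total 0); column heights now [3 6 6 6 6], max=6
Test piece J rot2 at col 2 (width 3): heights before test = [3 6 6 6 6]; fits = False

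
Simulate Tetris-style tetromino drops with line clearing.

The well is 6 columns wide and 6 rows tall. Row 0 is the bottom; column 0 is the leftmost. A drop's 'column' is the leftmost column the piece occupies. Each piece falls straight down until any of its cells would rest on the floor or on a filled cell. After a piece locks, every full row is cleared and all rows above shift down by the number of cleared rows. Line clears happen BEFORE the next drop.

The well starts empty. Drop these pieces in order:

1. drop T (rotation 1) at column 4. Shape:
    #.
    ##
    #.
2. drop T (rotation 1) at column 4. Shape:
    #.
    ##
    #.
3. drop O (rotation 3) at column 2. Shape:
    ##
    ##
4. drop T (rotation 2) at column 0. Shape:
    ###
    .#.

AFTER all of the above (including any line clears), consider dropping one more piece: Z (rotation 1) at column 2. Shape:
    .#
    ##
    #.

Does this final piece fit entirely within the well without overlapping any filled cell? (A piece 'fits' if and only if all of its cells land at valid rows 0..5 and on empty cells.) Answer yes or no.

Answer: yes

Derivation:
Drop 1: T rot1 at col 4 lands with bottom-row=0; cleared 0 line(s) (total 0); column heights now [0 0 0 0 3 2], max=3
Drop 2: T rot1 at col 4 lands with bottom-row=3; cleared 0 line(s) (total 0); column heights now [0 0 0 0 6 5], max=6
Drop 3: O rot3 at col 2 lands with bottom-row=0; cleared 0 line(s) (total 0); column heights now [0 0 2 2 6 5], max=6
Drop 4: T rot2 at col 0 lands with bottom-row=1; cleared 0 line(s) (total 0); column heights now [3 3 3 2 6 5], max=6
Test piece Z rot1 at col 2 (width 2): heights before test = [3 3 3 2 6 5]; fits = True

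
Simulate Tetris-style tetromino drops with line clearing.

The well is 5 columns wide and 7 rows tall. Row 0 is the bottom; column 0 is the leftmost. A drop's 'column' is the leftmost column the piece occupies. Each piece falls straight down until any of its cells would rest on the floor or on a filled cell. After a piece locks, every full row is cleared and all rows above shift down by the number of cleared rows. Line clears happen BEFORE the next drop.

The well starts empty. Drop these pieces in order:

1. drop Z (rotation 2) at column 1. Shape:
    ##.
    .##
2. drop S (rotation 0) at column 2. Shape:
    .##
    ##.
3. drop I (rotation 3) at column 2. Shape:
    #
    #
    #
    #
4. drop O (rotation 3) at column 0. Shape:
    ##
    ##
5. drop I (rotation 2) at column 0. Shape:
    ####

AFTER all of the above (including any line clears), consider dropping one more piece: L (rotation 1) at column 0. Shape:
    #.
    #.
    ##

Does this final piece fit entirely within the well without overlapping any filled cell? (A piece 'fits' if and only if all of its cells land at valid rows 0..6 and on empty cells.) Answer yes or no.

Answer: no

Derivation:
Drop 1: Z rot2 at col 1 lands with bottom-row=0; cleared 0 line(s) (total 0); column heights now [0 2 2 1 0], max=2
Drop 2: S rot0 at col 2 lands with bottom-row=2; cleared 0 line(s) (total 0); column heights now [0 2 3 4 4], max=4
Drop 3: I rot3 at col 2 lands with bottom-row=3; cleared 0 line(s) (total 0); column heights now [0 2 7 4 4], max=7
Drop 4: O rot3 at col 0 lands with bottom-row=2; cleared 1 line(s) (total 1); column heights now [3 3 6 3 0], max=6
Drop 5: I rot2 at col 0 lands with bottom-row=6; cleared 0 line(s) (total 1); column heights now [7 7 7 7 0], max=7
Test piece L rot1 at col 0 (width 2): heights before test = [7 7 7 7 0]; fits = False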